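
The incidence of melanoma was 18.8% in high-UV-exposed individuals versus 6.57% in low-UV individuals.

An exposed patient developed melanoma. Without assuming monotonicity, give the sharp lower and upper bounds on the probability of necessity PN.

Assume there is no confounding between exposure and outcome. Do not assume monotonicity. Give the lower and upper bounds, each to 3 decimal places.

p₁ = 0.188, p₀ = 0.0657.
Under exogeneity alone the bounds on PN are max{0,(p₁−p₀)/p₁} ≤ PN ≤ min{1,(1−p₀)/p₁}.
  lower = (p₁ − p₀)/p₁ = 0.1223 / 0.188 ≈ 0.6505
  upper = min{1, (1 − p₀)/p₁} = 0.9343 / 0.188 ≈ 4.9697 → capped at 1

0.651 ≤ PN ≤ 1.000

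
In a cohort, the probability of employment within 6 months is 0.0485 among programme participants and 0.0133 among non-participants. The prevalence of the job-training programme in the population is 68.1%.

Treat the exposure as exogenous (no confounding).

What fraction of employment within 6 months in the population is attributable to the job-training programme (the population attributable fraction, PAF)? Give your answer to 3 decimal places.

Let p₁ = 0.0485, p₀ = 0.0133.
Overall risk P(Y=1) = π·p₁ + (1−π)·p₀ = 0.681×0.0485 + 0.319×0.0133 = 0.037271.
Under exogeneity, PAF = [P(Y=1) − p₀] / P(Y=1).
PAF = (0.037271 − 0.0133) / 0.037271 ≈ 0.6432

PAF ≈ 0.643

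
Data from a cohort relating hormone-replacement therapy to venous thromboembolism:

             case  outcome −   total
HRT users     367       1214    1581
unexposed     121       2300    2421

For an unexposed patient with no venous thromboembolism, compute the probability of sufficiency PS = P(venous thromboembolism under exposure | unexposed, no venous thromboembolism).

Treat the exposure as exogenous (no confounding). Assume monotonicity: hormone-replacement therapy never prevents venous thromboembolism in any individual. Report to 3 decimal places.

PS ≈ 0.192

p₁ = P(outcome | exposed) = 367/1581 = 0.23213
p₀ = P(outcome | unexposed) = 121/2421 = 0.049979
Under exogeneity and monotonicity, PS = (p₁ − p₀) / (1 − p₀).
PS = (0.23213 − 0.049979) / (1 − 0.049979) = 0.18215 / 0.95002 ≈ 0.1917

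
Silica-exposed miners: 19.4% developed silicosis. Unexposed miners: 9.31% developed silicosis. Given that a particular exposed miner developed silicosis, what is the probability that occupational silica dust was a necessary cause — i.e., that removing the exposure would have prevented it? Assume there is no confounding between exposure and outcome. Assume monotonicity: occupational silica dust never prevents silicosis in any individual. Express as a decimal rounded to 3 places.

p₁ = 0.194, p₀ = 0.0931.
Under exogeneity and monotonicity, PN = (p₁ − p₀) / p₁.
PN = (0.194 − 0.0931) / 0.194 = 0.1009 / 0.194 ≈ 0.5201

PN ≈ 0.520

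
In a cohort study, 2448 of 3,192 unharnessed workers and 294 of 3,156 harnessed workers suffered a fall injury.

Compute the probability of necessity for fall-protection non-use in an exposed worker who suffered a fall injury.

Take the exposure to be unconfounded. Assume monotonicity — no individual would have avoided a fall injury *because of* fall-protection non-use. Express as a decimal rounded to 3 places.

p₁ = P(outcome | exposed) = 2448/3192 = 0.76692
p₀ = P(outcome | unexposed) = 294/3156 = 0.093156
Under exogeneity and monotonicity, PN = (p₁ − p₀) / p₁.
PN = (0.76692 − 0.093156) / 0.76692 = 0.67376 / 0.76692 ≈ 0.8785

PN ≈ 0.879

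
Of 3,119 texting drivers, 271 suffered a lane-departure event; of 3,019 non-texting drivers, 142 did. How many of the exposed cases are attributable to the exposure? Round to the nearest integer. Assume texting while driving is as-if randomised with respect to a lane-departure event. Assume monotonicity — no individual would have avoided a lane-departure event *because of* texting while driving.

about 124 cases

p₁ = P(outcome | exposed) = 271/3119 = 0.086887
p₀ = P(outcome | unexposed) = 142/3019 = 0.047035
PN = (p₁ − p₀)/p₁ = (0.086887 − 0.047035) / 0.086887 ≈ 0.45866.
Attributable cases ≈ PN × (exposed cases) = 0.45866 × 271 ≈ 124.30.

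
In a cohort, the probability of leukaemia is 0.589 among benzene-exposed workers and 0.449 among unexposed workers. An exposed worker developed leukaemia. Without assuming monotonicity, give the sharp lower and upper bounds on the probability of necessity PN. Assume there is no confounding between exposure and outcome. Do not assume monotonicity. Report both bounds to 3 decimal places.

0.238 ≤ PN ≤ 0.935

Let p₁ = 0.589, p₀ = 0.449.
Under exogeneity alone the bounds on PN are max{0,(p₁−p₀)/p₁} ≤ PN ≤ min{1,(1−p₀)/p₁}.
  lower = (p₁ − p₀)/p₁ = 0.14 / 0.589 ≈ 0.2377
  upper = min{1, (1 − p₀)/p₁} = 0.551 / 0.589 ≈ 0.9355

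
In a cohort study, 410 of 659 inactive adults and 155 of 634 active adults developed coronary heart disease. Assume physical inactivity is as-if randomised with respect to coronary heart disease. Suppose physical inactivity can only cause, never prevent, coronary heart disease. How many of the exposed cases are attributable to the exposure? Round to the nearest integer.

about 249 cases

p₁ = P(outcome | exposed) = 410/659 = 0.62215
p₀ = P(outcome | unexposed) = 155/634 = 0.24448
PN = (p₁ − p₀)/p₁ = (0.62215 − 0.24448) / 0.62215 ≈ 0.60704.
Attributable cases ≈ PN × (exposed cases) = 0.60704 × 410 ≈ 248.89.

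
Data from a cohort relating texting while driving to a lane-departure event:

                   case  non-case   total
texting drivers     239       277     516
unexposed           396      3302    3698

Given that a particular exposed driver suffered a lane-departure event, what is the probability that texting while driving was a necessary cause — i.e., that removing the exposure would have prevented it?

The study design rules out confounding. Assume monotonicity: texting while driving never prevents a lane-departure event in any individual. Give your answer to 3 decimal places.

PN ≈ 0.769

p₁ = P(outcome | exposed) = 239/516 = 0.46318
p₀ = P(outcome | unexposed) = 396/3698 = 0.10708
Under exogeneity and monotonicity, PN = (p₁ − p₀) / p₁.
PN = (0.46318 − 0.10708) / 0.46318 = 0.35609 / 0.46318 ≈ 0.7688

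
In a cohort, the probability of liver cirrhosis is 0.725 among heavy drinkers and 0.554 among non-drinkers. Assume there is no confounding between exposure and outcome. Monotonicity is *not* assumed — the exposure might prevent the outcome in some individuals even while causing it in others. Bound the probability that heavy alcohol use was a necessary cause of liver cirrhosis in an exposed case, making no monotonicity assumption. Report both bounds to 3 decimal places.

Let p₁ = 0.725, p₀ = 0.554.
Under exogeneity alone the bounds on PN are max{0,(p₁−p₀)/p₁} ≤ PN ≤ min{1,(1−p₀)/p₁}.
  lower = (p₁ − p₀)/p₁ = 0.171 / 0.725 ≈ 0.2359
  upper = min{1, (1 − p₀)/p₁} = 0.446 / 0.725 ≈ 0.6152

0.236 ≤ PN ≤ 0.615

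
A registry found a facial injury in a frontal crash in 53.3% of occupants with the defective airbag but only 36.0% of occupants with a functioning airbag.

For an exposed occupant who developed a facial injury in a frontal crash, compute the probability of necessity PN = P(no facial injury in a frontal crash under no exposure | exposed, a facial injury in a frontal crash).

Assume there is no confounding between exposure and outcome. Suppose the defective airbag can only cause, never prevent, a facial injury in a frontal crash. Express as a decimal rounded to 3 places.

p₁ = 0.533, p₀ = 0.36.
Under exogeneity and monotonicity, PN = (p₁ − p₀) / p₁.
PN = (0.533 − 0.36) / 0.533 = 0.173 / 0.533 ≈ 0.3246

PN ≈ 0.325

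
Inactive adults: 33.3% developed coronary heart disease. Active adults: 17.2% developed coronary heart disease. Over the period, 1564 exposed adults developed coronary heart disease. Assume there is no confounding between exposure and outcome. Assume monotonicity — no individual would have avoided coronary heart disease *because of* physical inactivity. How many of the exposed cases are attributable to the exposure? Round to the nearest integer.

about 756 cases

p₁ = 0.333, p₀ = 0.172.
PN = (p₁ − p₀)/p₁ = (0.333 − 0.172) / 0.333 ≈ 0.48348.
Attributable cases ≈ PN × (exposed cases) = 0.48348 × 1564 ≈ 756.17.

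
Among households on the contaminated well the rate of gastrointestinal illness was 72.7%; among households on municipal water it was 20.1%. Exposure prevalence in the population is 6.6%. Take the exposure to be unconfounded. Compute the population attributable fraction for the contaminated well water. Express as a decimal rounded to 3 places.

p₁ = 0.727, p₀ = 0.201.
Overall risk P(Y=1) = π·p₁ + (1−π)·p₀ = 0.066×0.727 + 0.934×0.201 = 0.23572.
Under exogeneity, PAF = [P(Y=1) − p₀] / P(Y=1).
PAF = (0.23572 − 0.201) / 0.23572 ≈ 0.1473

PAF ≈ 0.147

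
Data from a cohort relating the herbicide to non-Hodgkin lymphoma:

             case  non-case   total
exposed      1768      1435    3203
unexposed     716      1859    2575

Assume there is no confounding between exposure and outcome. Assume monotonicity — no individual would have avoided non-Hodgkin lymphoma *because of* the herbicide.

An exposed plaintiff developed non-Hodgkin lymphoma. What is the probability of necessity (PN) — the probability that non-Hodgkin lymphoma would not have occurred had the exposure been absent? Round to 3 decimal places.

p₁ = P(outcome | exposed) = 1768/3203 = 0.55198
p₀ = P(outcome | unexposed) = 716/2575 = 0.27806
Under exogeneity and monotonicity, PN = (p₁ − p₀) / p₁.
PN = (0.55198 − 0.27806) / 0.55198 = 0.27392 / 0.55198 ≈ 0.4963

PN ≈ 0.496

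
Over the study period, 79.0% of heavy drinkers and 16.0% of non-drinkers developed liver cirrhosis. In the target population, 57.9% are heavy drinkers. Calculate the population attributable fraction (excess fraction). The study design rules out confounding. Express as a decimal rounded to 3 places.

PAF ≈ 0.695

p₁ = 0.79, p₀ = 0.16.
Overall risk P(Y=1) = π·p₁ + (1−π)·p₀ = 0.579×0.79 + 0.421×0.16 = 0.52477.
Under exogeneity, PAF = [P(Y=1) − p₀] / P(Y=1).
PAF = (0.52477 − 0.16) / 0.52477 ≈ 0.6951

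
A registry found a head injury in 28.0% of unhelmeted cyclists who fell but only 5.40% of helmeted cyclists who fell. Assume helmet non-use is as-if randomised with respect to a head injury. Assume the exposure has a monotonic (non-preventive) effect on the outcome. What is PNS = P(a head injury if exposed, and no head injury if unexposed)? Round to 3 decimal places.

p₁ = 0.28, p₀ = 0.054.
Under exogeneity and monotonicity, PNS = p₁ − p₀.
PNS = 0.28 − 0.054 = 0.226

PNS ≈ 0.226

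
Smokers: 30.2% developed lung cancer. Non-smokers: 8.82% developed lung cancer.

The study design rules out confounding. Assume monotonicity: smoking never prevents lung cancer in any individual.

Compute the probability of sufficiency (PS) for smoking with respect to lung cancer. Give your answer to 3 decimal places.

p₁ = 0.302, p₀ = 0.0882.
Under exogeneity and monotonicity, PS = (p₁ − p₀) / (1 − p₀).
PS = (0.302 − 0.0882) / (1 − 0.0882) = 0.2138 / 0.9118 ≈ 0.2345

PS ≈ 0.234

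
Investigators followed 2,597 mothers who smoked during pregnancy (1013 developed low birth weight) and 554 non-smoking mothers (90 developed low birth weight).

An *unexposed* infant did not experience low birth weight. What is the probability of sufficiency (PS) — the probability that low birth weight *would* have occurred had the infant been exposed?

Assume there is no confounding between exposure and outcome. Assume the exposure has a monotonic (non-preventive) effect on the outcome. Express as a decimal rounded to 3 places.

PS ≈ 0.272

p₁ = P(outcome | exposed) = 1013/2597 = 0.39007
p₀ = P(outcome | unexposed) = 90/554 = 0.16245
Under exogeneity and monotonicity, PS = (p₁ − p₀) / (1 − p₀).
PS = (0.39007 − 0.16245) / (1 − 0.16245) = 0.22761 / 0.83755 ≈ 0.2718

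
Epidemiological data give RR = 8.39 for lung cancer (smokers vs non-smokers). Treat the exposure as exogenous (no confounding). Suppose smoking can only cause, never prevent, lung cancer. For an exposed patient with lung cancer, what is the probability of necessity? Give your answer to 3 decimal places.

Under exogeneity and monotonicity, PN = (RR − 1) / RR = 1 − 1/RR.
PN = (8.39 − 1) / 8.39 = 7.39 / 8.39 ≈ 0.8808

PN ≈ 0.881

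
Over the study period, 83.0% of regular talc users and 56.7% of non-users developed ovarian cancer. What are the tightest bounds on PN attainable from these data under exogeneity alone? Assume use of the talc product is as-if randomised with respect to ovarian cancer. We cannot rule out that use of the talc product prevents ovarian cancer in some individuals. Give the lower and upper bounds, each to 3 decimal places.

p₁ = 0.83, p₀ = 0.567.
Under exogeneity alone the bounds on PN are max{0,(p₁−p₀)/p₁} ≤ PN ≤ min{1,(1−p₀)/p₁}.
  lower = (p₁ − p₀)/p₁ = 0.263 / 0.83 ≈ 0.3169
  upper = min{1, (1 − p₀)/p₁} = 0.433 / 0.83 ≈ 0.5217

0.317 ≤ PN ≤ 0.522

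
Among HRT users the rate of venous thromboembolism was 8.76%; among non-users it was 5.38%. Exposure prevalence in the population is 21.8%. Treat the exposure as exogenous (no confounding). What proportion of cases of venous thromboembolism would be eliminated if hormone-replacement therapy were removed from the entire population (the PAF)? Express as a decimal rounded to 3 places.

PAF ≈ 0.120

p₁ = 0.0876, p₀ = 0.0538.
Overall risk P(Y=1) = π·p₁ + (1−π)·p₀ = 0.218×0.0876 + 0.782×0.0538 = 0.061168.
Under exogeneity, PAF = [P(Y=1) − p₀] / P(Y=1).
PAF = (0.061168 − 0.0538) / 0.061168 ≈ 0.1205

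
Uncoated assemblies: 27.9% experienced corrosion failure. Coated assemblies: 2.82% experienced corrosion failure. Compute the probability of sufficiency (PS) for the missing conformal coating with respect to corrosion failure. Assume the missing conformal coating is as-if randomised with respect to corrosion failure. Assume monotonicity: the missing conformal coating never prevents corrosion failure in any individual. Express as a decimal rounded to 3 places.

p₁ = 0.279, p₀ = 0.0282.
Under exogeneity and monotonicity, PS = (p₁ − p₀) / (1 − p₀).
PS = (0.279 − 0.0282) / (1 − 0.0282) = 0.2508 / 0.9718 ≈ 0.2581

PS ≈ 0.258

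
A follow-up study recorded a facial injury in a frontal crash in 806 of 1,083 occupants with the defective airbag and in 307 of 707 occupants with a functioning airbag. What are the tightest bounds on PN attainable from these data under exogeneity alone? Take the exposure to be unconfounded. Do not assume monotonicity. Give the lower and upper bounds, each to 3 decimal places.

0.417 ≤ PN ≤ 0.760

p₁ = P(outcome | exposed) = 806/1083 = 0.74423
p₀ = P(outcome | unexposed) = 307/707 = 0.43423
Under exogeneity alone the bounds on PN are max{0,(p₁−p₀)/p₁} ≤ PN ≤ min{1,(1−p₀)/p₁}.
  lower = (p₁ − p₀)/p₁ = 0.31 / 0.74423 ≈ 0.4165
  upper = min{1, (1 − p₀)/p₁} = 0.56577 / 0.74423 ≈ 0.7602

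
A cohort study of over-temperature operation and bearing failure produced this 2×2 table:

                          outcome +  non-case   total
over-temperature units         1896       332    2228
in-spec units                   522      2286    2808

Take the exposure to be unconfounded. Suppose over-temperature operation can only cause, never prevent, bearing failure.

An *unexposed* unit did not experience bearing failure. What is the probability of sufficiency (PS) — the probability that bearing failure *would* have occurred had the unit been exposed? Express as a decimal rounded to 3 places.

PS ≈ 0.817

p₁ = P(outcome | exposed) = 1896/2228 = 0.85099
p₀ = P(outcome | unexposed) = 522/2808 = 0.1859
Under exogeneity and monotonicity, PS = (p₁ − p₀) / (1 − p₀).
PS = (0.85099 − 0.1859) / (1 − 0.1859) = 0.66509 / 0.8141 ≈ 0.8170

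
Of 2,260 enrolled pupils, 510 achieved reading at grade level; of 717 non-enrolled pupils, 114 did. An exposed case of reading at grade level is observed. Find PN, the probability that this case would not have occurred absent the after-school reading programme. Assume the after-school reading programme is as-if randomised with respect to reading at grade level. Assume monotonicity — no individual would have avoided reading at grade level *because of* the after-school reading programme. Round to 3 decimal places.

p₁ = P(outcome | exposed) = 510/2260 = 0.22566
p₀ = P(outcome | unexposed) = 114/717 = 0.159
Under exogeneity and monotonicity, PN = (p₁ − p₀) / p₁.
PN = (0.22566 − 0.159) / 0.22566 = 0.066668 / 0.22566 ≈ 0.2954

PN ≈ 0.295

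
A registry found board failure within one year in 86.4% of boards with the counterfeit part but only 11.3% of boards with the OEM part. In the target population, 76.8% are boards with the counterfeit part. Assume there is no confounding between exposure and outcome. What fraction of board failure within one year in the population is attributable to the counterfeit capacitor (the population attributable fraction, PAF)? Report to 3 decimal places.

p₁ = 0.864, p₀ = 0.113.
Overall risk P(Y=1) = π·p₁ + (1−π)·p₀ = 0.768×0.864 + 0.232×0.113 = 0.68977.
Under exogeneity, PAF = [P(Y=1) − p₀] / P(Y=1).
PAF = (0.68977 − 0.113) / 0.68977 ≈ 0.8362

PAF ≈ 0.836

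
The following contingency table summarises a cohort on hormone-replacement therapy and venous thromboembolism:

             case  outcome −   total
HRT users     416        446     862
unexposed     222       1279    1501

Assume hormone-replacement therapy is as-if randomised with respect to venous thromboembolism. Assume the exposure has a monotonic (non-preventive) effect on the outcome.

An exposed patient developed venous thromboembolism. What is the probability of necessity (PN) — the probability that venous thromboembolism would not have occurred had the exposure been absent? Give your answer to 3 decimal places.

PN ≈ 0.694

p₁ = P(outcome | exposed) = 416/862 = 0.4826
p₀ = P(outcome | unexposed) = 222/1501 = 0.1479
Under exogeneity and monotonicity, PN = (p₁ − p₀) / p₁.
PN = (0.4826 − 0.1479) / 0.4826 = 0.3347 / 0.4826 ≈ 0.6935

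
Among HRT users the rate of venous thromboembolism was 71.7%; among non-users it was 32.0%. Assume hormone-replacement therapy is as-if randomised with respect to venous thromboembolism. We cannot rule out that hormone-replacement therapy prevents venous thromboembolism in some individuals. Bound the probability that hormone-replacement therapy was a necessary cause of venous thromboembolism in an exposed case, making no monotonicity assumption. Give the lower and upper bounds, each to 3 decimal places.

0.554 ≤ PN ≤ 0.948

p₁ = 0.717, p₀ = 0.32.
Under exogeneity alone the bounds on PN are max{0,(p₁−p₀)/p₁} ≤ PN ≤ min{1,(1−p₀)/p₁}.
  lower = (p₁ − p₀)/p₁ = 0.397 / 0.717 ≈ 0.5537
  upper = min{1, (1 − p₀)/p₁} = 0.68 / 0.717 ≈ 0.9484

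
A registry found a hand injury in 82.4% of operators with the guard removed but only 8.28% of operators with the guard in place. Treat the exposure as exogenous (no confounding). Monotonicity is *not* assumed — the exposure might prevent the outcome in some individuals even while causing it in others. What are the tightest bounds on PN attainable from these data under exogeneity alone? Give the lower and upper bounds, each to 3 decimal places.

p₁ = 0.824, p₀ = 0.0828.
Under exogeneity alone the bounds on PN are max{0,(p₁−p₀)/p₁} ≤ PN ≤ min{1,(1−p₀)/p₁}.
  lower = (p₁ − p₀)/p₁ = 0.7412 / 0.824 ≈ 0.8995
  upper = min{1, (1 − p₀)/p₁} = 0.9172 / 0.824 ≈ 1.1131 → capped at 1

0.900 ≤ PN ≤ 1.000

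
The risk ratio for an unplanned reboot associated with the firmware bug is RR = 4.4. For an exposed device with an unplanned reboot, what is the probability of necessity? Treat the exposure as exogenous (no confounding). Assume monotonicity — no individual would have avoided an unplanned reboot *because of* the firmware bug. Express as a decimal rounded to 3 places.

Under exogeneity and monotonicity, PN = (RR − 1) / RR = 1 − 1/RR.
PN = (4.4 − 1) / 4.4 = 3.4 / 4.4 ≈ 0.7727

PN ≈ 0.773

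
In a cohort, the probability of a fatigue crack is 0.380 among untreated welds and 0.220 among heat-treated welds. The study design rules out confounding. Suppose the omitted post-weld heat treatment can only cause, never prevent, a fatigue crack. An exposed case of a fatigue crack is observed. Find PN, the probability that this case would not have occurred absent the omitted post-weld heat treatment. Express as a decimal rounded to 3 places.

Let p₁ = 0.38, p₀ = 0.22.
Under exogeneity and monotonicity, PN = (p₁ − p₀) / p₁.
PN = (0.38 − 0.22) / 0.38 = 0.16 / 0.38 ≈ 0.4211

PN ≈ 0.421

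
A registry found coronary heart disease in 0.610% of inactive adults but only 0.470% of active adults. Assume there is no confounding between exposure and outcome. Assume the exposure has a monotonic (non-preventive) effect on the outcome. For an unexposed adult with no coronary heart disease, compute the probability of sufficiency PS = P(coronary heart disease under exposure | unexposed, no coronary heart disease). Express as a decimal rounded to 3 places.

p₁ = 0.0061, p₀ = 0.0047.
Under exogeneity and monotonicity, PS = (p₁ − p₀) / (1 − p₀).
PS = (0.0061 − 0.0047) / (1 − 0.0047) = 0.0014 / 0.9953 ≈ 0.0014

PS ≈ 0.001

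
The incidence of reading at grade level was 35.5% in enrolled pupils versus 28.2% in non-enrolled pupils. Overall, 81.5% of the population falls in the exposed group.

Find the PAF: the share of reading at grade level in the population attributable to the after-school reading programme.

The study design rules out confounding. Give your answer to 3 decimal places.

p₁ = 0.355, p₀ = 0.282.
Overall risk P(Y=1) = π·p₁ + (1−π)·p₀ = 0.815×0.355 + 0.185×0.282 = 0.34149.
Under exogeneity, PAF = [P(Y=1) − p₀] / P(Y=1).
PAF = (0.34149 − 0.282) / 0.34149 ≈ 0.1742

PAF ≈ 0.174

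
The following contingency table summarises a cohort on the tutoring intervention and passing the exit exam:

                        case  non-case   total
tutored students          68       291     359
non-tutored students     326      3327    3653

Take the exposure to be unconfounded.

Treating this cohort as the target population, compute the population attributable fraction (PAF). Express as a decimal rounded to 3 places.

PAF ≈ 0.091

p₁ = P(outcome | exposed) = 68/359 = 0.18942
p₀ = P(outcome | unexposed) = 326/3653 = 0.089242
Exposure prevalence π = 359/4012 = 0.089482; overall risk P(Y=1) = 0.098205.
Under exogeneity, PAF = [P(Y=1) − p₀]/P(Y=1).
PAF = (0.098205 − 0.089242) / 0.098205 ≈ 0.0913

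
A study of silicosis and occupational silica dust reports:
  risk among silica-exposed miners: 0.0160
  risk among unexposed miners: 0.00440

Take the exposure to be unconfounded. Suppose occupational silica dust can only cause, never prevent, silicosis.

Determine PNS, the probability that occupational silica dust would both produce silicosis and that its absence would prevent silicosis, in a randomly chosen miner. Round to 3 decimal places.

Let p₁ = 0.016, p₀ = 0.0044.
Under exogeneity and monotonicity, PNS = p₁ − p₀.
PNS = 0.016 − 0.0044 = 0.0116

PNS ≈ 0.012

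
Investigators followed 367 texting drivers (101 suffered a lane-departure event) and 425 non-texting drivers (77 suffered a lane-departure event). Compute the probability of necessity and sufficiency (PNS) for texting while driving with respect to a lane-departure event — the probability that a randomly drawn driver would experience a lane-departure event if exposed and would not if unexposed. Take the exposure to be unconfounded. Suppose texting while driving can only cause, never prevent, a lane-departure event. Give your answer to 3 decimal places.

p₁ = P(outcome | exposed) = 101/367 = 0.2752
p₀ = P(outcome | unexposed) = 77/425 = 0.18118
Under exogeneity and monotonicity, PNS = p₁ − p₀.
PNS = 0.2752 − 0.18118 = 0.094028

PNS ≈ 0.094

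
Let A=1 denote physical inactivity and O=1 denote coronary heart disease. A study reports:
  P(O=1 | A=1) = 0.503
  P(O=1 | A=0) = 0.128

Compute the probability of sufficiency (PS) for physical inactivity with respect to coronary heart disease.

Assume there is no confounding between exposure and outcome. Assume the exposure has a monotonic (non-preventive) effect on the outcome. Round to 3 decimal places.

PS ≈ 0.430

Let p₁ = 0.503, p₀ = 0.128.
Under exogeneity and monotonicity, PS = (p₁ − p₀) / (1 − p₀).
PS = (0.503 − 0.128) / (1 − 0.128) = 0.375 / 0.872 ≈ 0.4300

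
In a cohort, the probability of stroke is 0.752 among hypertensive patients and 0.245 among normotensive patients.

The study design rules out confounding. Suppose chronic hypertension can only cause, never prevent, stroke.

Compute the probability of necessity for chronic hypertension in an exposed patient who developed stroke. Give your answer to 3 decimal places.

PN ≈ 0.674

Let p₁ = 0.752, p₀ = 0.245.
Under exogeneity and monotonicity, PN = (p₁ − p₀) / p₁.
PN = (0.752 − 0.245) / 0.752 = 0.507 / 0.752 ≈ 0.6742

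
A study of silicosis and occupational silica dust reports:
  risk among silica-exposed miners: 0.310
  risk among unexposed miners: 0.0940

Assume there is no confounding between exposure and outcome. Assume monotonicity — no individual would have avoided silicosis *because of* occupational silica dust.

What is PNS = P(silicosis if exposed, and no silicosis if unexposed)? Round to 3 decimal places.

PNS ≈ 0.216

Let p₁ = 0.31, p₀ = 0.094.
Under exogeneity and monotonicity, PNS = p₁ − p₀.
PNS = 0.31 − 0.094 = 0.216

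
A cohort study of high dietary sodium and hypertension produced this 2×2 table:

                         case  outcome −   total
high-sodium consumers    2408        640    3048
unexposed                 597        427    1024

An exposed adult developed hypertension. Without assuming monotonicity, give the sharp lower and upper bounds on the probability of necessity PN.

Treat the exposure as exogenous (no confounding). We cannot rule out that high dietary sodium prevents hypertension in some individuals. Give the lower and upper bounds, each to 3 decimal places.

0.262 ≤ PN ≤ 0.528

p₁ = P(outcome | exposed) = 2408/3048 = 0.79003
p₀ = P(outcome | unexposed) = 597/1024 = 0.58301
Under exogeneity alone the bounds on PN are max{0,(p₁−p₀)/p₁} ≤ PN ≤ min{1,(1−p₀)/p₁}.
  lower = (p₁ − p₀)/p₁ = 0.20702 / 0.79003 ≈ 0.2620
  upper = min{1, (1 − p₀)/p₁} = 0.41699 / 0.79003 ≈ 0.5278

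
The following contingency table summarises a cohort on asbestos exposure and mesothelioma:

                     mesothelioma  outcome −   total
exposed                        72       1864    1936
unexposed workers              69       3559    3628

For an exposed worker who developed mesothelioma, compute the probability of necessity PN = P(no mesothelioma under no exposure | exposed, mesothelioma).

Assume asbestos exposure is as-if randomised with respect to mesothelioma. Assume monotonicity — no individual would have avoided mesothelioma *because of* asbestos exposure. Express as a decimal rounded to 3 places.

PN ≈ 0.489

p₁ = P(outcome | exposed) = 72/1936 = 0.03719
p₀ = P(outcome | unexposed) = 69/3628 = 0.019019
Under exogeneity and monotonicity, PN = (p₁ − p₀) / p₁.
PN = (0.03719 − 0.019019) / 0.03719 = 0.018171 / 0.03719 ≈ 0.4886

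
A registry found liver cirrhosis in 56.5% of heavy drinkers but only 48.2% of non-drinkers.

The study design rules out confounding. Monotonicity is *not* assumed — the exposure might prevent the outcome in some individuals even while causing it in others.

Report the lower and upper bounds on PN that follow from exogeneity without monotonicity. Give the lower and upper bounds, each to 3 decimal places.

0.147 ≤ PN ≤ 0.917

p₁ = 0.565, p₀ = 0.482.
Under exogeneity alone the bounds on PN are max{0,(p₁−p₀)/p₁} ≤ PN ≤ min{1,(1−p₀)/p₁}.
  lower = (p₁ − p₀)/p₁ = 0.083 / 0.565 ≈ 0.1469
  upper = min{1, (1 − p₀)/p₁} = 0.518 / 0.565 ≈ 0.9168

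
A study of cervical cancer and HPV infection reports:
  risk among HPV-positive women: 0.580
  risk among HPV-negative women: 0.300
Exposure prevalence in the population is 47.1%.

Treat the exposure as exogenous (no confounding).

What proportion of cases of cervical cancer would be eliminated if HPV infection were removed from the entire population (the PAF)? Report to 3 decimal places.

Let p₁ = 0.58, p₀ = 0.3.
Overall risk P(Y=1) = π·p₁ + (1−π)·p₀ = 0.471×0.58 + 0.529×0.3 = 0.43188.
Under exogeneity, PAF = [P(Y=1) − p₀] / P(Y=1).
PAF = (0.43188 − 0.3) / 0.43188 ≈ 0.3054

PAF ≈ 0.305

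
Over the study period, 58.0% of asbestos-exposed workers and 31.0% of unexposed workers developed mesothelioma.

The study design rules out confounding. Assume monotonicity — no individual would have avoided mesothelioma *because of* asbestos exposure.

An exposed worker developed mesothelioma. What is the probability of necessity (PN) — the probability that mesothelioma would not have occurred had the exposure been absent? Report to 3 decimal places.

PN ≈ 0.466

p₁ = 0.58, p₀ = 0.31.
Under exogeneity and monotonicity, PN = (p₁ − p₀) / p₁.
PN = (0.58 − 0.31) / 0.58 = 0.27 / 0.58 ≈ 0.4655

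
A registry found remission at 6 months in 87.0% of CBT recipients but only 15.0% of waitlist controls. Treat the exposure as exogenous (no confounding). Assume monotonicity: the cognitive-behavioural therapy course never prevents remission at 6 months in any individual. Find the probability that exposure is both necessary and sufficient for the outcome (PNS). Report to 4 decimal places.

p₁ = 0.87, p₀ = 0.15.
Under exogeneity and monotonicity, PNS = p₁ − p₀.
PNS = 0.87 − 0.15 = 0.72

PNS ≈ 0.7200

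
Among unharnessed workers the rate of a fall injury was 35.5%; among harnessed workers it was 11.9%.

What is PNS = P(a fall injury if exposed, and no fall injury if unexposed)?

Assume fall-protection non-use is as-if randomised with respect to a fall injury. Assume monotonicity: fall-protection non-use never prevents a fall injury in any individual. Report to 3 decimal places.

PNS ≈ 0.236

p₁ = 0.355, p₀ = 0.119.
Under exogeneity and monotonicity, PNS = p₁ − p₀.
PNS = 0.355 − 0.119 = 0.236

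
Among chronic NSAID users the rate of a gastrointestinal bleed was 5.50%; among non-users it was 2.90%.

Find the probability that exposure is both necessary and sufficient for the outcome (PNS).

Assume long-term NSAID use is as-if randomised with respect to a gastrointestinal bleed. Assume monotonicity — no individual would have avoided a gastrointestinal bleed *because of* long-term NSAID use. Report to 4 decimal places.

PNS ≈ 0.0260

p₁ = 0.055, p₀ = 0.029.
Under exogeneity and monotonicity, PNS = p₁ − p₀.
PNS = 0.055 − 0.029 = 0.026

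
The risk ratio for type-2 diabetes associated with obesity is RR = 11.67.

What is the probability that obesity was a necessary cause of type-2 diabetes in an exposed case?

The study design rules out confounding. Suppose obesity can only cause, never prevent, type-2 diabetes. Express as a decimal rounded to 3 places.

PN ≈ 0.914

Under exogeneity and monotonicity, PN = (RR − 1) / RR = 1 − 1/RR.
PN = (11.67 − 1) / 11.67 = 10.67 / 11.67 ≈ 0.9143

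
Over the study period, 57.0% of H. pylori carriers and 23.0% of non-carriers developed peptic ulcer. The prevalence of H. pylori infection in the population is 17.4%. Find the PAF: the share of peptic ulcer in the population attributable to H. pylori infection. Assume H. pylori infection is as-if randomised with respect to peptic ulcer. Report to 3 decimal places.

p₁ = 0.57, p₀ = 0.23.
Overall risk P(Y=1) = π·p₁ + (1−π)·p₀ = 0.174×0.57 + 0.826×0.23 = 0.28916.
Under exogeneity, PAF = [P(Y=1) − p₀] / P(Y=1).
PAF = (0.28916 − 0.23) / 0.28916 ≈ 0.2046

PAF ≈ 0.205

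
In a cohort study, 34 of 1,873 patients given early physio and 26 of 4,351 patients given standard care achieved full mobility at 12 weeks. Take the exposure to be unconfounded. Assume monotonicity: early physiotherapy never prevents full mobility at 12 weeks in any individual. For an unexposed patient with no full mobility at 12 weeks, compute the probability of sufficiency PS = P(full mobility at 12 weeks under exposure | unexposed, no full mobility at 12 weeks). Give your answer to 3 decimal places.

PS ≈ 0.012

p₁ = P(outcome | exposed) = 34/1873 = 0.018153
p₀ = P(outcome | unexposed) = 26/4351 = 0.0059756
Under exogeneity and monotonicity, PS = (p₁ − p₀) / (1 − p₀).
PS = (0.018153 − 0.0059756) / (1 − 0.0059756) = 0.012177 / 0.99402 ≈ 0.0123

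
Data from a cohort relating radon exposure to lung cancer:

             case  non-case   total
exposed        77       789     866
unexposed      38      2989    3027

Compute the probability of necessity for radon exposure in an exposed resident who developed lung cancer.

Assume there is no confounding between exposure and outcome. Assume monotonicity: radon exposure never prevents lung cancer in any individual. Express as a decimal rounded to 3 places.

PN ≈ 0.859

p₁ = P(outcome | exposed) = 77/866 = 0.088915
p₀ = P(outcome | unexposed) = 38/3027 = 0.012554
Under exogeneity and monotonicity, PN = (p₁ − p₀) / p₁.
PN = (0.088915 − 0.012554) / 0.088915 = 0.076361 / 0.088915 ≈ 0.8588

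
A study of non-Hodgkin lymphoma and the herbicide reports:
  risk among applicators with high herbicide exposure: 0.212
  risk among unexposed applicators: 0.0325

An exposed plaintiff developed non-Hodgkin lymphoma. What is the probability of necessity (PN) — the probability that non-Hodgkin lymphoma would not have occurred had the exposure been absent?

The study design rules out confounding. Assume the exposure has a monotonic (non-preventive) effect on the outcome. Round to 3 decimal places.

PN ≈ 0.847

Let p₁ = 0.212, p₀ = 0.0325.
Under exogeneity and monotonicity, PN = (p₁ − p₀) / p₁.
PN = (0.212 − 0.0325) / 0.212 = 0.1795 / 0.212 ≈ 0.8467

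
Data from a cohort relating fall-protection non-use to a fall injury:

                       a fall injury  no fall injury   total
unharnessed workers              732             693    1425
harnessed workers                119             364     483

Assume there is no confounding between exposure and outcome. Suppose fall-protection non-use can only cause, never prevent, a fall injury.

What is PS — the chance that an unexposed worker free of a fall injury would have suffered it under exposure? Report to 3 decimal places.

PS ≈ 0.355

p₁ = P(outcome | exposed) = 732/1425 = 0.51368
p₀ = P(outcome | unexposed) = 119/483 = 0.24638
Under exogeneity and monotonicity, PS = (p₁ − p₀) / (1 − p₀).
PS = (0.51368 − 0.24638) / (1 − 0.24638) = 0.26731 / 0.75362 ≈ 0.3547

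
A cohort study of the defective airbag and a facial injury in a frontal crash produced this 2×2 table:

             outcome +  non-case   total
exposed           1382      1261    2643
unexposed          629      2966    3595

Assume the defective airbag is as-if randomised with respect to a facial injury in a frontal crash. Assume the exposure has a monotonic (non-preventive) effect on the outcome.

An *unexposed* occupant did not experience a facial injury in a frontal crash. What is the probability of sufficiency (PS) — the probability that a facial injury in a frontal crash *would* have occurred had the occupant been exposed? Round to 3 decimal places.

PS ≈ 0.422

p₁ = P(outcome | exposed) = 1382/2643 = 0.52289
p₀ = P(outcome | unexposed) = 629/3595 = 0.17497
Under exogeneity and monotonicity, PS = (p₁ − p₀) / (1 − p₀).
PS = (0.52289 − 0.17497) / (1 − 0.17497) = 0.34793 / 0.82503 ≈ 0.4217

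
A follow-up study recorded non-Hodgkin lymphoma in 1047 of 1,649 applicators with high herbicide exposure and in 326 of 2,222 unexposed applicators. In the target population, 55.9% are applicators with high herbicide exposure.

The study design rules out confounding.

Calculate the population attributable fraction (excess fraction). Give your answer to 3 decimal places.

p₁ = P(outcome | exposed) = 1047/1649 = 0.63493
p₀ = P(outcome | unexposed) = 326/2222 = 0.14671
Overall risk P(Y=1) = π·p₁ + (1−π)·p₀ = 0.559×0.63493 + 0.441×0.14671 = 0.41963.
Under exogeneity, PAF = [P(Y=1) − p₀] / P(Y=1).
PAF = (0.41963 − 0.14671) / 0.41963 ≈ 0.6504

PAF ≈ 0.650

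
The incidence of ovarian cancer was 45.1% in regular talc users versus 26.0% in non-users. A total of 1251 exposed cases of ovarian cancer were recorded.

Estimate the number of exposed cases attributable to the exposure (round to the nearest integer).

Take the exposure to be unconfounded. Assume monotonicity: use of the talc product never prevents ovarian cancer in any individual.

about 530 cases

p₁ = 0.451, p₀ = 0.26.
PN = (p₁ − p₀)/p₁ = (0.451 − 0.26) / 0.451 ≈ 0.42350.
Attributable cases ≈ PN × (exposed cases) = 0.42350 × 1251 ≈ 529.80.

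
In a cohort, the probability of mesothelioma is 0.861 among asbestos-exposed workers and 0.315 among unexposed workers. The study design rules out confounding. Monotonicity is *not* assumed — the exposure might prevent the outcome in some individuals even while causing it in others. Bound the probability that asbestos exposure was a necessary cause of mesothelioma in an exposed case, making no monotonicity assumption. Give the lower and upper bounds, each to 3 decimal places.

Let p₁ = 0.861, p₀ = 0.315.
Under exogeneity alone the bounds on PN are max{0,(p₁−p₀)/p₁} ≤ PN ≤ min{1,(1−p₀)/p₁}.
  lower = (p₁ − p₀)/p₁ = 0.546 / 0.861 ≈ 0.6341
  upper = min{1, (1 − p₀)/p₁} = 0.685 / 0.861 ≈ 0.7956

0.634 ≤ PN ≤ 0.796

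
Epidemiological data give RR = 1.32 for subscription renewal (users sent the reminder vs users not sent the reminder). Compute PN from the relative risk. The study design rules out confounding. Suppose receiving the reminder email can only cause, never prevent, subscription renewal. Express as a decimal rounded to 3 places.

PN ≈ 0.242

Under exogeneity and monotonicity, PN = (RR − 1) / RR = 1 − 1/RR.
PN = (1.32 − 1) / 1.32 = 0.32 / 1.32 ≈ 0.2424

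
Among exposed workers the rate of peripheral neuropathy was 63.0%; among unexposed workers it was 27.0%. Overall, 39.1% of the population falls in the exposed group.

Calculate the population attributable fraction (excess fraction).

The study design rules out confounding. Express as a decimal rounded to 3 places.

PAF ≈ 0.343

p₁ = 0.63, p₀ = 0.27.
Overall risk P(Y=1) = π·p₁ + (1−π)·p₀ = 0.391×0.63 + 0.609×0.27 = 0.41076.
Under exogeneity, PAF = [P(Y=1) − p₀] / P(Y=1).
PAF = (0.41076 − 0.27) / 0.41076 ≈ 0.3427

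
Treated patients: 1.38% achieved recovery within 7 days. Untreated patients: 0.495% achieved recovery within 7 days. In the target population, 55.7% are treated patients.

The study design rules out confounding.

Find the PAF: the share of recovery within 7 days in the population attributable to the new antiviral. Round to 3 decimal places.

PAF ≈ 0.499

p₁ = 0.0138, p₀ = 0.00495.
Overall risk P(Y=1) = π·p₁ + (1−π)·p₀ = 0.557×0.0138 + 0.443×0.00495 = 0.0098795.
Under exogeneity, PAF = [P(Y=1) − p₀] / P(Y=1).
PAF = (0.0098795 − 0.00495) / 0.0098795 ≈ 0.4990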